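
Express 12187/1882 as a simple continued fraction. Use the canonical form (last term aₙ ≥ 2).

12187 = 6·1882 + 895
1882 = 2·895 + 92
895 = 9·92 + 67
92 = 1·67 + 25
67 = 2·25 + 17
25 = 1·17 + 8
17 = 2·8 + 1
8 = 8·1 + 0  (stop)
So 12187/1882 = [6; 2, 9, 1, 2, 1, 2, 8].

[6; 2, 9, 1, 2, 1, 2, 8]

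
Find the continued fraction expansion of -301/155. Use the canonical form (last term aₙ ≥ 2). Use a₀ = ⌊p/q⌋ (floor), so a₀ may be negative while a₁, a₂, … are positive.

[-2; 17, 4, 2]

-301 = -2·155 + 9
155 = 17·9 + 2
9 = 4·2 + 1
2 = 2·1 + 0  (stop)
So -301/155 = [-2; 17, 4, 2].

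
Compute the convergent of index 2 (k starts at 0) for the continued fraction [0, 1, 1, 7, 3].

Using pₖ = aₖpₖ₋₁ + pₖ₋₂, qₖ = aₖqₖ₋₁ + qₖ₋₂ (with p₋₁=1, p₋₂=0, q₋₁=0, q₋₂=1):
  k=0: a=0, p=0, q=1
  k=1: a=1, p=1, q=1
  k=2: a=1, p=1, q=2

1/2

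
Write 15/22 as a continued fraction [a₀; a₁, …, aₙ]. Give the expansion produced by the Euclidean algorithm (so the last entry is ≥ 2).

15 = 0*22 + 15
22 = 1*15 + 7
15 = 2*7 + 1
7 = 7*1 + 0  (stop)
So 15/22 = [0; 1, 2, 7].

[0; 1, 2, 7]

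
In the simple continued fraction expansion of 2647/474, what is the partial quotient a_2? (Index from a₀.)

2647 = 5·474 + 277   →  a_0 = 5
474 = 1·277 + 197   →  a_1 = 1
277 = 1·197 + 80   →  a_2 = 1

1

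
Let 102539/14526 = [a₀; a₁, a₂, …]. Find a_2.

1

102539 = 7·14526 + 857   →  a_0 = 7
14526 = 16·857 + 814   →  a_1 = 16
857 = 1·814 + 43   →  a_2 = 1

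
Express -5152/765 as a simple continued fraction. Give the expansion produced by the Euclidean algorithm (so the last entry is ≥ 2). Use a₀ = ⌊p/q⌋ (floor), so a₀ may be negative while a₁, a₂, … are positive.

[-7; 3, 1, 3, 3, 7, 2]

-5152 = -7*765 + 203
765 = 3*203 + 156
203 = 1*156 + 47
156 = 3*47 + 15
47 = 3*15 + 2
15 = 7*2 + 1
2 = 2*1 + 0  (stop)
So -5152/765 = [-7; 3, 1, 3, 3, 7, 2].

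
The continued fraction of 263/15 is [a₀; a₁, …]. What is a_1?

263 = 17·15 + 8   →  a_0 = 17
15 = 1·8 + 7   →  a_1 = 1

1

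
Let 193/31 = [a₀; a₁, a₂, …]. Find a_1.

4

193 = 6·31 + 7   →  a_0 = 6
31 = 4·7 + 3   →  a_1 = 4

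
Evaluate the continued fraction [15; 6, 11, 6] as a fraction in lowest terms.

6187/408

Using pₖ = aₖpₖ₋₁ + pₖ₋₂ and qₖ = aₖqₖ₋₁ + qₖ₋₂:
  k=0: a=15, p=15, q=1
  k=1: a=6, p=91, q=6
  k=2: a=11, p=1016, q=67
  k=3: a=6, p=6187, q=408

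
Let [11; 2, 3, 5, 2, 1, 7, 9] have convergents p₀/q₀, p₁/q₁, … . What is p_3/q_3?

423/37

Using pₖ = aₖpₖ₋₁ + pₖ₋₂, qₖ = aₖqₖ₋₁ + qₖ₋₂ (with p₋₁=1, p₋₂=0, q₋₁=0, q₋₂=1):
  k=0: a=11, p=11, q=1
  k=1: a=2, p=23, q=2
  k=2: a=3, p=80, q=7
  k=3: a=5, p=423, q=37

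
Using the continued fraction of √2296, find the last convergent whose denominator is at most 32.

575/12

√2296 = [47; 1, 10, 1, 94, …] (period length 4).
Convergents:
  p_0/q_0 = 47/1
  p_1/q_1 = 48/1
  p_2/q_2 = 527/11
  p_3/q_3 = 575/12
  p_4/q_4 = 54577/1139
q_3 = 12 ≤ 32 < 1139 = q_4, so the answer is 575/12.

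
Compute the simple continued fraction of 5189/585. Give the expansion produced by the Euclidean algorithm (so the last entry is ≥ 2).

[8; 1, 6, 1, 2, 3, 3, 2]

5189 = 8×585 + 509
585 = 1×509 + 76
509 = 6×76 + 53
76 = 1×53 + 23
53 = 2×23 + 7
23 = 3×7 + 2
7 = 3×2 + 1
2 = 2×1 + 0  (stop)
So 5189/585 = [8; 1, 6, 1, 2, 3, 3, 2].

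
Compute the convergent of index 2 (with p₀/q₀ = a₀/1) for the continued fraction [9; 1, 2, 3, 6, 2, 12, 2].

29/3

Using pₖ = aₖpₖ₋₁ + pₖ₋₂, qₖ = aₖqₖ₋₁ + qₖ₋₂ (with p₋₁=1, p₋₂=0, q₋₁=0, q₋₂=1):
  k=0: a=9, p=9, q=1
  k=1: a=1, p=10, q=1
  k=2: a=2, p=29, q=3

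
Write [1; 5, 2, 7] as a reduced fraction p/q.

97/82

Fold from the inside: start with 7/1.
  2 + 1/7 = 15/7
  5 + 7/15 = 82/15
  1 + 15/82 = 97/82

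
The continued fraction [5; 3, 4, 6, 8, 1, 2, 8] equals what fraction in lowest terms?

95035/17902

Fold from the inside: start with 8/1.
  2 + 1/8 = 17/8
  1 + 8/17 = 25/17
  8 + 17/25 = 217/25
  6 + 25/217 = 1327/217
  4 + 217/1327 = 5525/1327
  3 + 1327/5525 = 17902/5525
  5 + 5525/17902 = 95035/17902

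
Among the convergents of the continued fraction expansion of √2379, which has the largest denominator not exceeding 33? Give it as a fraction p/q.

√2379 = [48; 1, 3, 2, 3, 1, 96, …] (period length 6).
Convergents:
  p_0/q_0 = 48/1
  p_1/q_1 = 49/1
  p_2/q_2 = 195/4
  p_3/q_3 = 439/9
  p_4/q_4 = 1512/31
  p_5/q_5 = 1951/40
q_4 = 31 ≤ 33 < 40 = q_5, so the answer is 1512/31.

1512/31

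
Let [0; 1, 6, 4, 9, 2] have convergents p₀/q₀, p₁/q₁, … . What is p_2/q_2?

6/7

Using pₖ = aₖpₖ₋₁ + pₖ₋₂, qₖ = aₖqₖ₋₁ + qₖ₋₂ (with p₋₁=1, p₋₂=0, q₋₁=0, q₋₂=1):
  k=0: a=0, p=0, q=1
  k=1: a=1, p=1, q=1
  k=2: a=6, p=6, q=7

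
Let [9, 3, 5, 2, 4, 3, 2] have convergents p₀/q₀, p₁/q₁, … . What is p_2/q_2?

149/16

Using pₖ = aₖpₖ₋₁ + pₖ₋₂, qₖ = aₖqₖ₋₁ + qₖ₋₂ (with p₋₁=1, p₋₂=0, q₋₁=0, q₋₂=1):
  k=0: a=9, p=9, q=1
  k=1: a=3, p=28, q=3
  k=2: a=5, p=149, q=16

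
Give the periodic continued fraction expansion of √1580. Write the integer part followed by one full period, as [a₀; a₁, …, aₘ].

[39; 1, 2, 1, 78]

a₀ = ⌊√1580⌋ = 39.
With m₀=0, d₀=1 and mₖ₊₁ = dₖaₖ − mₖ, dₖ₊₁ = (n − mₖ₊₁²)/dₖ, aₖ₊₁ = ⌊(a₀+mₖ₊₁)/dₖ₊₁⌋:
  k=1: m=39, d=59, a=1
  k=2: m=20, d=20, a=2
  k=3: m=20, d=59, a=1
  k=4: m=39, d=1, a=78
d=1 and a=2a₀=78 at k=4, so the next step gives (m, d) = (39, 59) again — its k=1 value — and the period has length 4.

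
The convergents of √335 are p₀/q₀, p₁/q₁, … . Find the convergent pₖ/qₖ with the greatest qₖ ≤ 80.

√335 = [18; 3, 3, 3, 36, …] (period length 4).
Convergents:
  p_0/q_0 = 18/1
  p_1/q_1 = 55/3
  p_2/q_2 = 183/10
  p_3/q_3 = 604/33
  p_4/q_4 = 21927/1198
q_3 = 33 ≤ 80 < 1198 = q_4, so the answer is 604/33.

604/33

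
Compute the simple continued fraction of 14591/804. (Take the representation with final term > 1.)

14591 = 18×804 + 119
804 = 6×119 + 90
119 = 1×90 + 29
90 = 3×29 + 3
29 = 9×3 + 2
3 = 1×2 + 1
2 = 2×1 + 0  (stop)
So 14591/804 = [18; 6, 1, 3, 9, 1, 2].

[18; 6, 1, 3, 9, 1, 2]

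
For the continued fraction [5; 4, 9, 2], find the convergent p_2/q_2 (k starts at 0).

194/37

Using pₖ = aₖpₖ₋₁ + pₖ₋₂, qₖ = aₖqₖ₋₁ + qₖ₋₂ (with p₋₁=1, p₋₂=0, q₋₁=0, q₋₂=1):
  k=0: a=5, p=5, q=1
  k=1: a=4, p=21, q=4
  k=2: a=9, p=194, q=37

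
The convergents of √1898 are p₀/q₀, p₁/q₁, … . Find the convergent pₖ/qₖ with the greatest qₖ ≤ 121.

√1898 = [43; 1, 1, 3, 3, 1, 1, 86, …] (period length 7).
Convergents:
  p_0/q_0 = 43/1
  p_1/q_1 = 44/1
  p_2/q_2 = 87/2
  p_3/q_3 = 305/7
  p_4/q_4 = 1002/23
  p_5/q_5 = 1307/30
  p_6/q_6 = 2309/53
  p_7/q_7 = 199881/4588
q_6 = 53 ≤ 121 < 4588 = q_7, so the answer is 2309/53.

2309/53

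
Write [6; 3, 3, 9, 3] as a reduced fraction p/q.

1821/289

Using pₖ = aₖpₖ₋₁ + pₖ₋₂ and qₖ = aₖqₖ₋₁ + qₖ₋₂:
  k=0: a=6, p=6, q=1
  k=1: a=3, p=19, q=3
  k=2: a=3, p=63, q=10
  k=3: a=9, p=586, q=93
  k=4: a=3, p=1821, q=289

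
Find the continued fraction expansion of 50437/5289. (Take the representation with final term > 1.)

50437 = 9×5289 + 2836
5289 = 1×2836 + 2453
2836 = 1×2453 + 383
2453 = 6×383 + 155
383 = 2×155 + 73
155 = 2×73 + 9
73 = 8×9 + 1
9 = 9×1 + 0  (stop)
So 50437/5289 = [9; 1, 1, 6, 2, 2, 8, 9].

[9; 1, 1, 6, 2, 2, 8, 9]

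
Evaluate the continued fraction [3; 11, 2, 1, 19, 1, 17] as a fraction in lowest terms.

38973/12620

Using pₖ = aₖpₖ₋₁ + pₖ₋₂ and qₖ = aₖqₖ₋₁ + qₖ₋₂:
  k=0: a=3, p=3, q=1
  k=1: a=11, p=34, q=11
  k=2: a=2, p=71, q=23
  k=3: a=1, p=105, q=34
  k=4: a=19, p=2066, q=669
  k=5: a=1, p=2171, q=703
  k=6: a=17, p=38973, q=12620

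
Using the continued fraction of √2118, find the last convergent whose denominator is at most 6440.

194810/4233

√2118 = [46; 46, 92, …] (period length 2).
Convergents:
  p_0/q_0 = 46/1
  p_1/q_1 = 2117/46
  p_2/q_2 = 194810/4233
  p_3/q_3 = 8963377/194764
q_2 = 4233 ≤ 6440 < 194764 = q_3, so the answer is 194810/4233.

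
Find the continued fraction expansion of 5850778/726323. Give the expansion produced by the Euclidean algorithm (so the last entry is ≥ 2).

5850778 = 8·726323 + 40194
726323 = 18·40194 + 2831
40194 = 14·2831 + 560
2831 = 5·560 + 31
560 = 18·31 + 2
31 = 15·2 + 1
2 = 2·1 + 0  (stop)
So 5850778/726323 = [8; 18, 14, 5, 18, 15, 2].

[8; 18, 14, 5, 18, 15, 2]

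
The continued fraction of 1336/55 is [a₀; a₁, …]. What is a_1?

3

1336 = 24·55 + 16   →  a_0 = 24
55 = 3·16 + 7   →  a_1 = 3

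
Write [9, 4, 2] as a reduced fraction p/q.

83/9

Using pₖ = aₖpₖ₋₁ + pₖ₋₂ and qₖ = aₖqₖ₋₁ + qₖ₋₂:
  k=0: a=9, p=9, q=1
  k=1: a=4, p=37, q=4
  k=2: a=2, p=83, q=9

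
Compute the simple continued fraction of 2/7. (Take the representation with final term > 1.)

[0; 3, 2]

2 = 0·7 + 2
7 = 3·2 + 1
2 = 2·1 + 0  (stop)
So 2/7 = [0; 3, 2].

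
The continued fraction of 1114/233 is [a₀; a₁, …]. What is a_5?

3

1114 = 4·233 + 182   →  a_0 = 4
233 = 1·182 + 51   →  a_1 = 1
182 = 3·51 + 29   →  a_2 = 3
51 = 1·29 + 22   →  a_3 = 1
29 = 1·22 + 7   →  a_4 = 1
22 = 3·7 + 1   →  a_5 = 3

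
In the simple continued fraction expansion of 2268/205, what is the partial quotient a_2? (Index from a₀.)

2268 = 11·205 + 13   →  a_0 = 11
205 = 15·13 + 10   →  a_1 = 15
13 = 1·10 + 3   →  a_2 = 1

1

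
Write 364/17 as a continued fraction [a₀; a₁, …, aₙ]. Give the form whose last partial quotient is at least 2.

364 = 21*17 + 7
17 = 2*7 + 3
7 = 2*3 + 1
3 = 3*1 + 0  (stop)
So 364/17 = [21; 2, 2, 3].

[21; 2, 2, 3]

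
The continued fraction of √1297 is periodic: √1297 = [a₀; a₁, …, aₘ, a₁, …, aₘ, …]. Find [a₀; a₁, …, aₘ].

[36; 72]

a₀ = ⌊√1297⌋ = 36.
With m₀=0, d₀=1 and mₖ₊₁ = dₖaₖ − mₖ, dₖ₊₁ = (n − mₖ₊₁²)/dₖ, aₖ₊₁ = ⌊(a₀+mₖ₊₁)/dₖ₊₁⌋:
  k=1: m=36, d=1, a=72
d=1 and a=2a₀=72 at k=1, so the next step gives (m, d) = (36, 1) again — its k=1 value — and the period has length 1.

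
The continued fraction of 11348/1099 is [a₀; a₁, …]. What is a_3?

11348 = 10·1099 + 358   →  a_0 = 10
1099 = 3·358 + 25   →  a_1 = 3
358 = 14·25 + 8   →  a_2 = 14
25 = 3·8 + 1   →  a_3 = 3

3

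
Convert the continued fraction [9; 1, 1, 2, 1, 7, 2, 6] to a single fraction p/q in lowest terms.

Fold from the inside: start with 6/1.
  2 + 1/6 = 13/6
  7 + 6/13 = 97/13
  1 + 13/97 = 110/97
  2 + 97/110 = 317/110
  1 + 110/317 = 427/317
  1 + 317/427 = 744/427
  9 + 427/744 = 7123/744

7123/744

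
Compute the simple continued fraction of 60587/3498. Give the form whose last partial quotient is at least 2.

60587 = 17×3498 + 1121
3498 = 3×1121 + 135
1121 = 8×135 + 41
135 = 3×41 + 12
41 = 3×12 + 5
12 = 2×5 + 2
5 = 2×2 + 1
2 = 2×1 + 0  (stop)
So 60587/3498 = [17; 3, 8, 3, 3, 2, 2, 2].

[17; 3, 8, 3, 3, 2, 2, 2]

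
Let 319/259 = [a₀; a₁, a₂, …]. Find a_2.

319 = 1·259 + 60   →  a_0 = 1
259 = 4·60 + 19   →  a_1 = 4
60 = 3·19 + 3   →  a_2 = 3

3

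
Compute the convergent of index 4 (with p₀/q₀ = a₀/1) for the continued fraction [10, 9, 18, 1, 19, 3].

Using pₖ = aₖpₖ₋₁ + pₖ₋₂, qₖ = aₖqₖ₋₁ + qₖ₋₂ (with p₋₁=1, p₋₂=0, q₋₁=0, q₋₂=1):
  k=0: a=10, p=10, q=1
  k=1: a=9, p=91, q=9
  k=2: a=18, p=1648, q=163
  k=3: a=1, p=1739, q=172
  k=4: a=19, p=34689, q=3431

34689/3431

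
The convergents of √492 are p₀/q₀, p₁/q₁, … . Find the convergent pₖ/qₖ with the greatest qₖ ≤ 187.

√492 = [22; 5, 1, 1, 10, 1, 1, 5, 44, …] (period length 8).
Convergents:
  p_0/q_0 = 22/1
  p_1/q_1 = 111/5
  p_2/q_2 = 133/6
  p_3/q_3 = 244/11
  p_4/q_4 = 2573/116
  p_5/q_5 = 2817/127
  p_6/q_6 = 5390/243
q_5 = 127 ≤ 187 < 243 = q_6, so the answer is 2817/127.

2817/127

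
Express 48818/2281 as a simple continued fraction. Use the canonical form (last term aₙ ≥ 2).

[21; 2, 2, 19, 2, 3, 3]

48818 = 21·2281 + 917
2281 = 2·917 + 447
917 = 2·447 + 23
447 = 19·23 + 10
23 = 2·10 + 3
10 = 3·3 + 1
3 = 3·1 + 0  (stop)
So 48818/2281 = [21; 2, 2, 19, 2, 3, 3].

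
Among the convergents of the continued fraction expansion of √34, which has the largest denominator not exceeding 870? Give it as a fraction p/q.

√34 = [5; 1, 4, 1, 10, …] (period length 4).
Convergents:
  p_0/q_0 = 5/1
  p_1/q_1 = 6/1
  p_2/q_2 = 29/5
  p_3/q_3 = 35/6
  p_4/q_4 = 379/65
  p_5/q_5 = 414/71
  p_6/q_6 = 2035/349
  p_7/q_7 = 2449/420
  p_8/q_8 = 26525/4549
q_7 = 420 ≤ 870 < 4549 = q_8, so the answer is 2449/420.

2449/420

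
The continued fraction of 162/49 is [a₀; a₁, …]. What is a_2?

162 = 3·49 + 15   →  a_0 = 3
49 = 3·15 + 4   →  a_1 = 3
15 = 3·4 + 3   →  a_2 = 3

3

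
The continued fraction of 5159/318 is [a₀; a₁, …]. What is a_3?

5159 = 16·318 + 71   →  a_0 = 16
318 = 4·71 + 34   →  a_1 = 4
71 = 2·34 + 3   →  a_2 = 2
34 = 11·3 + 1   →  a_3 = 11

11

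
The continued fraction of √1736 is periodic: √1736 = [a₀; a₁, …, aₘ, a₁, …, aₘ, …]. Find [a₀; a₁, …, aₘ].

[41; 1, 1, 1, 82]

a₀ = ⌊√1736⌋ = 41.
With m₀=0, d₀=1 and mₖ₊₁ = dₖaₖ − mₖ, dₖ₊₁ = (n − mₖ₊₁²)/dₖ, aₖ₊₁ = ⌊(a₀+mₖ₊₁)/dₖ₊₁⌋:
  k=1: m=41, d=55, a=1
  k=2: m=14, d=28, a=1
  k=3: m=14, d=55, a=1
  k=4: m=41, d=1, a=82
d=1 and a=2a₀=82 at k=4, so the next step gives (m, d) = (41, 55) again — its k=1 value — and the period has length 4.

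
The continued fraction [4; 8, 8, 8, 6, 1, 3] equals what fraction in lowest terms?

59851/14516

Using pₖ = aₖpₖ₋₁ + pₖ₋₂ and qₖ = aₖqₖ₋₁ + qₖ₋₂:
  k=0: a=4, p=4, q=1
  k=1: a=8, p=33, q=8
  k=2: a=8, p=268, q=65
  k=3: a=8, p=2177, q=528
  k=4: a=6, p=13330, q=3233
  k=5: a=1, p=15507, q=3761
  k=6: a=3, p=59851, q=14516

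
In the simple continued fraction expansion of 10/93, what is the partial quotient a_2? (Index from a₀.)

10 = 0·93 + 10   →  a_0 = 0
93 = 9·10 + 3   →  a_1 = 9
10 = 3·3 + 1   →  a_2 = 3

3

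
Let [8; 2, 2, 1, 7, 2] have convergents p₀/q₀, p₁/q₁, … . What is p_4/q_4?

Using pₖ = aₖpₖ₋₁ + pₖ₋₂, qₖ = aₖqₖ₋₁ + qₖ₋₂ (with p₋₁=1, p₋₂=0, q₋₁=0, q₋₂=1):
  k=0: a=8, p=8, q=1
  k=1: a=2, p=17, q=2
  k=2: a=2, p=42, q=5
  k=3: a=1, p=59, q=7
  k=4: a=7, p=455, q=54

455/54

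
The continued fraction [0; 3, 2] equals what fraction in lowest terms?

Using pₖ = aₖpₖ₋₁ + pₖ₋₂ and qₖ = aₖqₖ₋₁ + qₖ₋₂:
  k=0: a=0, p=0, q=1
  k=1: a=3, p=1, q=3
  k=2: a=2, p=2, q=7

2/7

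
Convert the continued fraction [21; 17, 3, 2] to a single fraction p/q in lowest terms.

2548/121

Using pₖ = aₖpₖ₋₁ + pₖ₋₂ and qₖ = aₖqₖ₋₁ + qₖ₋₂:
  k=0: a=21, p=21, q=1
  k=1: a=17, p=358, q=17
  k=2: a=3, p=1095, q=52
  k=3: a=2, p=2548, q=121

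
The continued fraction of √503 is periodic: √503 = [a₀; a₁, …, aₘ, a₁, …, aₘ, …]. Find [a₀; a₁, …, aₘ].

[22; 2, 2, 1, 21, 1, 2, 2, 44]

a₀ = ⌊√503⌋ = 22.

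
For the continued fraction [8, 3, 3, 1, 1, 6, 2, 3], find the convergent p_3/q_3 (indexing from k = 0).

Using pₖ = aₖpₖ₋₁ + pₖ₋₂, qₖ = aₖqₖ₋₁ + qₖ₋₂ (with p₋₁=1, p₋₂=0, q₋₁=0, q₋₂=1):
  k=0: a=8, p=8, q=1
  k=1: a=3, p=25, q=3
  k=2: a=3, p=83, q=10
  k=3: a=1, p=108, q=13

108/13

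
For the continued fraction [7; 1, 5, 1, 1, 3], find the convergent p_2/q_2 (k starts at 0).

Using pₖ = aₖpₖ₋₁ + pₖ₋₂, qₖ = aₖqₖ₋₁ + qₖ₋₂ (with p₋₁=1, p₋₂=0, q₋₁=0, q₋₂=1):
  k=0: a=7, p=7, q=1
  k=1: a=1, p=8, q=1
  k=2: a=5, p=47, q=6

47/6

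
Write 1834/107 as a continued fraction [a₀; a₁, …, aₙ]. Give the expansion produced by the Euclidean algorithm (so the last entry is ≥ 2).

1834 = 17×107 + 15
107 = 7×15 + 2
15 = 7×2 + 1
2 = 2×1 + 0  (stop)
So 1834/107 = [17; 7, 7, 2].

[17; 7, 7, 2]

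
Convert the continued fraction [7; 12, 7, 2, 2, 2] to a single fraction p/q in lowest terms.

Using pₖ = aₖpₖ₋₁ + pₖ₋₂ and qₖ = aₖqₖ₋₁ + qₖ₋₂:
  k=0: a=7, p=7, q=1
  k=1: a=12, p=85, q=12
  k=2: a=7, p=602, q=85
  k=3: a=2, p=1289, q=182
  k=4: a=2, p=3180, q=449
  k=5: a=2, p=7649, q=1080

7649/1080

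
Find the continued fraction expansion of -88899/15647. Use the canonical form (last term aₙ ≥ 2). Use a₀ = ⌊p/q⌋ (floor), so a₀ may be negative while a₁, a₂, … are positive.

-88899 = -6·15647 + 4983
15647 = 3·4983 + 698
4983 = 7·698 + 97
698 = 7·97 + 19
97 = 5·19 + 2
19 = 9·2 + 1
2 = 2·1 + 0  (stop)
So -88899/15647 = [-6; 3, 7, 7, 5, 9, 2].

[-6; 3, 7, 7, 5, 9, 2]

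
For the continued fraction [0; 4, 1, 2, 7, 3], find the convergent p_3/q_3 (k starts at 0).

3/14

Using pₖ = aₖpₖ₋₁ + pₖ₋₂, qₖ = aₖqₖ₋₁ + qₖ₋₂ (with p₋₁=1, p₋₂=0, q₋₁=0, q₋₂=1):
  k=0: a=0, p=0, q=1
  k=1: a=4, p=1, q=4
  k=2: a=1, p=1, q=5
  k=3: a=2, p=3, q=14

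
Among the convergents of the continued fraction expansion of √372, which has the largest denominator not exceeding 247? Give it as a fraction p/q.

3491/181

√372 = [19; 3, 2, 12, 2, 3, 38, …] (period length 6).
Convergents:
  p_0/q_0 = 19/1
  p_1/q_1 = 58/3
  p_2/q_2 = 135/7
  p_3/q_3 = 1678/87
  p_4/q_4 = 3491/181
  p_5/q_5 = 12151/630
q_4 = 181 ≤ 247 < 630 = q_5, so the answer is 3491/181.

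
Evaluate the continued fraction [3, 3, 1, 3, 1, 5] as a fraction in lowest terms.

Fold from the inside: start with 5/1.
  1 + 1/5 = 6/5
  3 + 5/6 = 23/6
  1 + 6/23 = 29/23
  3 + 23/29 = 110/29
  3 + 29/110 = 359/110

359/110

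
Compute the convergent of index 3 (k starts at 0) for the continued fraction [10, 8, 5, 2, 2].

Using pₖ = aₖpₖ₋₁ + pₖ₋₂, qₖ = aₖqₖ₋₁ + qₖ₋₂ (with p₋₁=1, p₋₂=0, q₋₁=0, q₋₂=1):
  k=0: a=10, p=10, q=1
  k=1: a=8, p=81, q=8
  k=2: a=5, p=415, q=41
  k=3: a=2, p=911, q=90

911/90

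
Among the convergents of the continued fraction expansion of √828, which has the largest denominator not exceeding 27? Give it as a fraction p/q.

√828 = [28; 1, 3, 2, 3, 1, 56, …] (period length 6).
Convergents:
  p_0/q_0 = 28/1
  p_1/q_1 = 29/1
  p_2/q_2 = 115/4
  p_3/q_3 = 259/9
  p_4/q_4 = 892/31
q_3 = 9 ≤ 27 < 31 = q_4, so the answer is 259/9.

259/9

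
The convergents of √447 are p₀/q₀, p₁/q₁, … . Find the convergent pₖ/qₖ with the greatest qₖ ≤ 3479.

√447 = [21; 7, 42, …] (period length 2).
Convergents:
  p_0/q_0 = 21/1
  p_1/q_1 = 148/7
  p_2/q_2 = 6237/295
  p_3/q_3 = 43807/2072
  p_4/q_4 = 1846131/87319
q_3 = 2072 ≤ 3479 < 87319 = q_4, so the answer is 43807/2072.

43807/2072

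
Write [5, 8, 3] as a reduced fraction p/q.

128/25

Using pₖ = aₖpₖ₋₁ + pₖ₋₂ and qₖ = aₖqₖ₋₁ + qₖ₋₂:
  k=0: a=5, p=5, q=1
  k=1: a=8, p=41, q=8
  k=2: a=3, p=128, q=25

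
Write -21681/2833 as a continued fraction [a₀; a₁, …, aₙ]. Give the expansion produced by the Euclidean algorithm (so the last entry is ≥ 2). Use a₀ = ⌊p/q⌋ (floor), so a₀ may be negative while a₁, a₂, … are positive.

-21681 = -8·2833 + 983
2833 = 2·983 + 867
983 = 1·867 + 116
867 = 7·116 + 55
116 = 2·55 + 6
55 = 9·6 + 1
6 = 6·1 + 0  (stop)
So -21681/2833 = [-8; 2, 1, 7, 2, 9, 6].

[-8; 2, 1, 7, 2, 9, 6]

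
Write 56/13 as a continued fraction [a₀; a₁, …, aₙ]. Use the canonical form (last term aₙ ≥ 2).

56 = 4·13 + 4
13 = 3·4 + 1
4 = 4·1 + 0  (stop)
So 56/13 = [4; 3, 4].

[4; 3, 4]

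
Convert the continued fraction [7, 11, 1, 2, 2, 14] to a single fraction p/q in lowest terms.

8382/1183

Using pₖ = aₖpₖ₋₁ + pₖ₋₂ and qₖ = aₖqₖ₋₁ + qₖ₋₂:
  k=0: a=7, p=7, q=1
  k=1: a=11, p=78, q=11
  k=2: a=1, p=85, q=12
  k=3: a=2, p=248, q=35
  k=4: a=2, p=581, q=82
  k=5: a=14, p=8382, q=1183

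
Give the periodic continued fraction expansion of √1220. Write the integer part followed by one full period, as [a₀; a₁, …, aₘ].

[34; 1, 12, 1, 68]

a₀ = ⌊√1220⌋ = 34.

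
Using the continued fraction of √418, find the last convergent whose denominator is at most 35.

184/9

√418 = [20; 2, 4, 20, 4, 2, 40, …] (period length 6).
Convergents:
  p_0/q_0 = 20/1
  p_1/q_1 = 41/2
  p_2/q_2 = 184/9
  p_3/q_3 = 3721/182
q_2 = 9 ≤ 35 < 182 = q_3, so the answer is 184/9.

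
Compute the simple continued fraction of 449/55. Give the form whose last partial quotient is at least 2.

449 = 8·55 + 9
55 = 6·9 + 1
9 = 9·1 + 0  (stop)
So 449/55 = [8; 6, 9].

[8; 6, 9]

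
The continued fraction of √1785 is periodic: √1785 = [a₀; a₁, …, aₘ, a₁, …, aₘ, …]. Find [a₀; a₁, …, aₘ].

a₀ = ⌊√1785⌋ = 42.
With m₀=0, d₀=1 and mₖ₊₁ = dₖaₖ − mₖ, dₖ₊₁ = (n − mₖ₊₁²)/dₖ, aₖ₊₁ = ⌊(a₀+mₖ₊₁)/dₖ₊₁⌋:
  k=1: m=42, d=21, a=4
  k=2: m=42, d=1, a=84
d=1 and a=2a₀=84 at k=2, so the next step gives (m, d) = (42, 21) again — its k=1 value — and the period has length 2.

[42; 4, 84]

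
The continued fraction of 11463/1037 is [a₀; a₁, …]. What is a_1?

11463 = 11·1037 + 56   →  a_0 = 11
1037 = 18·56 + 29   →  a_1 = 18

18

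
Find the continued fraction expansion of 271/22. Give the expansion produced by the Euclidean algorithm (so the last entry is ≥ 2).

271 = 12×22 + 7
22 = 3×7 + 1
7 = 7×1 + 0  (stop)
So 271/22 = [12; 3, 7].

[12; 3, 7]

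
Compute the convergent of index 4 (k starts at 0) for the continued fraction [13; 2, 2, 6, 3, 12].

1354/101

Using pₖ = aₖpₖ₋₁ + pₖ₋₂, qₖ = aₖqₖ₋₁ + qₖ₋₂ (with p₋₁=1, p₋₂=0, q₋₁=0, q₋₂=1):
  k=0: a=13, p=13, q=1
  k=1: a=2, p=27, q=2
  k=2: a=2, p=67, q=5
  k=3: a=6, p=429, q=32
  k=4: a=3, p=1354, q=101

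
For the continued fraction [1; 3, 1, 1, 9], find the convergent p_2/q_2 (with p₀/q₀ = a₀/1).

Using pₖ = aₖpₖ₋₁ + pₖ₋₂, qₖ = aₖqₖ₋₁ + qₖ₋₂ (with p₋₁=1, p₋₂=0, q₋₁=0, q₋₂=1):
  k=0: a=1, p=1, q=1
  k=1: a=3, p=4, q=3
  k=2: a=1, p=5, q=4

5/4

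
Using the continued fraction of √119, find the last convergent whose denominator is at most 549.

√119 = [10; 1, 9, 1, 20, …] (period length 4).
Convergents:
  p_0/q_0 = 10/1
  p_1/q_1 = 11/1
  p_2/q_2 = 109/10
  p_3/q_3 = 120/11
  p_4/q_4 = 2509/230
  p_5/q_5 = 2629/241
  p_6/q_6 = 26170/2399
q_5 = 241 ≤ 549 < 2399 = q_6, so the answer is 2629/241.

2629/241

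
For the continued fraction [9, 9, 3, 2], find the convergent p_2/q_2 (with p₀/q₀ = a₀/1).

Using pₖ = aₖpₖ₋₁ + pₖ₋₂, qₖ = aₖqₖ₋₁ + qₖ₋₂ (with p₋₁=1, p₋₂=0, q₋₁=0, q₋₂=1):
  k=0: a=9, p=9, q=1
  k=1: a=9, p=82, q=9
  k=2: a=3, p=255, q=28

255/28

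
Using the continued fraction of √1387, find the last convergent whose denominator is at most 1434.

45622/1225

√1387 = [37; 4, 8, 37, 8, 4, 74, …] (period length 6).
Convergents:
  p_0/q_0 = 37/1
  p_1/q_1 = 149/4
  p_2/q_2 = 1229/33
  p_3/q_3 = 45622/1225
  p_4/q_4 = 366205/9833
q_3 = 1225 ≤ 1434 < 9833 = q_4, so the answer is 45622/1225.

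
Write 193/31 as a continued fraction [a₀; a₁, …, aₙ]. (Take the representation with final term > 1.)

[6; 4, 2, 3]

193 = 6*31 + 7
31 = 4*7 + 3
7 = 2*3 + 1
3 = 3*1 + 0  (stop)
So 193/31 = [6; 4, 2, 3].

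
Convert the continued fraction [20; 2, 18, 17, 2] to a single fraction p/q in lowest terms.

Using pₖ = aₖpₖ₋₁ + pₖ₋₂ and qₖ = aₖqₖ₋₁ + qₖ₋₂:
  k=0: a=20, p=20, q=1
  k=1: a=2, p=41, q=2
  k=2: a=18, p=758, q=37
  k=3: a=17, p=12927, q=631
  k=4: a=2, p=26612, q=1299

26612/1299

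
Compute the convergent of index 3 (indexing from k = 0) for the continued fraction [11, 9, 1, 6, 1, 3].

766/69

Using pₖ = aₖpₖ₋₁ + pₖ₋₂, qₖ = aₖqₖ₋₁ + qₖ₋₂ (with p₋₁=1, p₋₂=0, q₋₁=0, q₋₂=1):
  k=0: a=11, p=11, q=1
  k=1: a=9, p=100, q=9
  k=2: a=1, p=111, q=10
  k=3: a=6, p=766, q=69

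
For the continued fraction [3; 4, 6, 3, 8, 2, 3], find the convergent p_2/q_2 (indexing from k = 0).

81/25

Using pₖ = aₖpₖ₋₁ + pₖ₋₂, qₖ = aₖqₖ₋₁ + qₖ₋₂ (with p₋₁=1, p₋₂=0, q₋₁=0, q₋₂=1):
  k=0: a=3, p=3, q=1
  k=1: a=4, p=13, q=4
  k=2: a=6, p=81, q=25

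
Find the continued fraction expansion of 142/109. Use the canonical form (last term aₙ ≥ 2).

142 = 1·109 + 33
109 = 3·33 + 10
33 = 3·10 + 3
10 = 3·3 + 1
3 = 3·1 + 0  (stop)
So 142/109 = [1; 3, 3, 3, 3].

[1; 3, 3, 3, 3]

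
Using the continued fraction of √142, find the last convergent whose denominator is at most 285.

3277/275

√142 = [11; 1, 10, 1, 22, …] (period length 4).
Convergents:
  p_0/q_0 = 11/1
  p_1/q_1 = 12/1
  p_2/q_2 = 131/11
  p_3/q_3 = 143/12
  p_4/q_4 = 3277/275
  p_5/q_5 = 3420/287
q_4 = 275 ≤ 285 < 287 = q_5, so the answer is 3277/275.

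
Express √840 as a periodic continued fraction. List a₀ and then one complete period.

a₀ = ⌊√840⌋ = 28.
With m₀=0, d₀=1 and mₖ₊₁ = dₖaₖ − mₖ, dₖ₊₁ = (n − mₖ₊₁²)/dₖ, aₖ₊₁ = ⌊(a₀+mₖ₊₁)/dₖ₊₁⌋:
  k=1: m=28, d=56, a=1
  k=2: m=28, d=1, a=56
d=1 and a=2a₀=56 at k=2, so the next step gives (m, d) = (28, 56) again — its k=1 value — and the period has length 2.

[28; 1, 56]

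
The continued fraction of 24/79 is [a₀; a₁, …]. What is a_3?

24 = 0·79 + 24   →  a_0 = 0
79 = 3·24 + 7   →  a_1 = 3
24 = 3·7 + 3   →  a_2 = 3
7 = 2·3 + 1   →  a_3 = 2

2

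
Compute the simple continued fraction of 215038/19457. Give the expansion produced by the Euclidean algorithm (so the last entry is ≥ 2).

215038 = 11·19457 + 1011
19457 = 19·1011 + 248
1011 = 4·248 + 19
248 = 13·19 + 1
19 = 19·1 + 0  (stop)
So 215038/19457 = [11; 19, 4, 13, 19].

[11; 19, 4, 13, 19]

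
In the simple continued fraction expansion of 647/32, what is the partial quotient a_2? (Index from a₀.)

647 = 20·32 + 7   →  a_0 = 20
32 = 4·7 + 4   →  a_1 = 4
7 = 1·4 + 3   →  a_2 = 1

1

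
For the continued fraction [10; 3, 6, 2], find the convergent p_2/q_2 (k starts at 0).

Using pₖ = aₖpₖ₋₁ + pₖ₋₂, qₖ = aₖqₖ₋₁ + qₖ₋₂ (with p₋₁=1, p₋₂=0, q₋₁=0, q₋₂=1):
  k=0: a=10, p=10, q=1
  k=1: a=3, p=31, q=3
  k=2: a=6, p=196, q=19

196/19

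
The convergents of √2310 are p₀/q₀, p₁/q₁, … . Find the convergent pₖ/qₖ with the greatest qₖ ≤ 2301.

√2310 = [48; 16, 96, …] (period length 2).
Convergents:
  p_0/q_0 = 48/1
  p_1/q_1 = 769/16
  p_2/q_2 = 73872/1537
  p_3/q_3 = 1182721/24608
q_2 = 1537 ≤ 2301 < 24608 = q_3, so the answer is 73872/1537.

73872/1537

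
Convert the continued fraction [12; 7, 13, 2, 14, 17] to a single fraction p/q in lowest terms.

573230/47213

Fold from the inside: start with 17/1.
  14 + 1/17 = 239/17
  2 + 17/239 = 495/239
  13 + 239/495 = 6674/495
  7 + 495/6674 = 47213/6674
  12 + 6674/47213 = 573230/47213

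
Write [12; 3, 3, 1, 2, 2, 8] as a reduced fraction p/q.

Using pₖ = aₖpₖ₋₁ + pₖ₋₂ and qₖ = aₖqₖ₋₁ + qₖ₋₂:
  k=0: a=12, p=12, q=1
  k=1: a=3, p=37, q=3
  k=2: a=3, p=123, q=10
  k=3: a=1, p=160, q=13
  k=4: a=2, p=443, q=36
  k=5: a=2, p=1046, q=85
  k=6: a=8, p=8811, q=716

8811/716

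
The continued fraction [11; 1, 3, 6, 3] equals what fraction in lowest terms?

Fold from the inside: start with 3/1.
  6 + 1/3 = 19/3
  3 + 3/19 = 60/19
  1 + 19/60 = 79/60
  11 + 60/79 = 929/79

929/79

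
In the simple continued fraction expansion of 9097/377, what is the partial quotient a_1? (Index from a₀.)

9097 = 24·377 + 49   →  a_0 = 24
377 = 7·49 + 34   →  a_1 = 7

7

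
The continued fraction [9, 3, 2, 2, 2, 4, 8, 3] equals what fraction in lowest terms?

Fold from the inside: start with 3/1.
  8 + 1/3 = 25/3
  4 + 3/25 = 103/25
  2 + 25/103 = 231/103
  2 + 103/231 = 565/231
  2 + 231/565 = 1361/565
  3 + 565/1361 = 4648/1361
  9 + 1361/4648 = 43193/4648

43193/4648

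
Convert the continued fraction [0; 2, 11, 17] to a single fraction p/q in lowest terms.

188/393

Fold from the inside: start with 17/1.
  11 + 1/17 = 188/17
  2 + 17/188 = 393/188
  0 + 188/393 = 188/393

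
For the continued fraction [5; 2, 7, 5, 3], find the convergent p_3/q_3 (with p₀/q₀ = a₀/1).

Using pₖ = aₖpₖ₋₁ + pₖ₋₂, qₖ = aₖqₖ₋₁ + qₖ₋₂ (with p₋₁=1, p₋₂=0, q₋₁=0, q₋₂=1):
  k=0: a=5, p=5, q=1
  k=1: a=2, p=11, q=2
  k=2: a=7, p=82, q=15
  k=3: a=5, p=421, q=77

421/77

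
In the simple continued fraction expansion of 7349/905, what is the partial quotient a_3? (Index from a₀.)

7349 = 8·905 + 109   →  a_0 = 8
905 = 8·109 + 33   →  a_1 = 8
109 = 3·33 + 10   →  a_2 = 3
33 = 3·10 + 3   →  a_3 = 3

3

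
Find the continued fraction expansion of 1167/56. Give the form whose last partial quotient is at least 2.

1167 = 20*56 + 47
56 = 1*47 + 9
47 = 5*9 + 2
9 = 4*2 + 1
2 = 2*1 + 0  (stop)
So 1167/56 = [20; 1, 5, 4, 2].

[20; 1, 5, 4, 2]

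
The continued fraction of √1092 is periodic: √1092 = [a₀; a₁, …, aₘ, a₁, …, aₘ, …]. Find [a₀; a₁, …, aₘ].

a₀ = ⌊√1092⌋ = 33.
With m₀=0, d₀=1 and mₖ₊₁ = dₖaₖ − mₖ, dₖ₊₁ = (n − mₖ₊₁²)/dₖ, aₖ₊₁ = ⌊(a₀+mₖ₊₁)/dₖ₊₁⌋:
  k=1: m=33, d=3, a=22
  k=2: m=33, d=1, a=66
d=1 and a=2a₀=66 at k=2, so the next step gives (m, d) = (33, 3) again — its k=1 value — and the period has length 2.

[33; 22, 66]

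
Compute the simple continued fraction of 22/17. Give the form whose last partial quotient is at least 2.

22 = 1*17 + 5
17 = 3*5 + 2
5 = 2*2 + 1
2 = 2*1 + 0  (stop)
So 22/17 = [1; 3, 2, 2].

[1; 3, 2, 2]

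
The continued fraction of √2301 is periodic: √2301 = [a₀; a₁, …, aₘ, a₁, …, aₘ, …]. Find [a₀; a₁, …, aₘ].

[47; 1, 30, 1, 94]

a₀ = ⌊√2301⌋ = 47.
With m₀=0, d₀=1 and mₖ₊₁ = dₖaₖ − mₖ, dₖ₊₁ = (n − mₖ₊₁²)/dₖ, aₖ₊₁ = ⌊(a₀+mₖ₊₁)/dₖ₊₁⌋:
  k=1: m=47, d=92, a=1
  k=2: m=45, d=3, a=30
  k=3: m=45, d=92, a=1
  k=4: m=47, d=1, a=94
d=1 and a=2a₀=94 at k=4, so the next step gives (m, d) = (47, 92) again — its k=1 value — and the period has length 4.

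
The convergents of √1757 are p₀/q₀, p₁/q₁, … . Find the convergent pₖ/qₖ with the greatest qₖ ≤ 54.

503/12

√1757 = [41; 1, 10, 1, 82, …] (period length 4).
Convergents:
  p_0/q_0 = 41/1
  p_1/q_1 = 42/1
  p_2/q_2 = 461/11
  p_3/q_3 = 503/12
  p_4/q_4 = 41707/995
q_3 = 12 ≤ 54 < 995 = q_4, so the answer is 503/12.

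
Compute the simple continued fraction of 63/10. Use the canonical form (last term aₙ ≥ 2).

63 = 6*10 + 3
10 = 3*3 + 1
3 = 3*1 + 0  (stop)
So 63/10 = [6; 3, 3].

[6; 3, 3]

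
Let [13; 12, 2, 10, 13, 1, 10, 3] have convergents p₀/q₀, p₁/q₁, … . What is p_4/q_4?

44878/3431

Using pₖ = aₖpₖ₋₁ + pₖ₋₂, qₖ = aₖqₖ₋₁ + qₖ₋₂ (with p₋₁=1, p₋₂=0, q₋₁=0, q₋₂=1):
  k=0: a=13, p=13, q=1
  k=1: a=12, p=157, q=12
  k=2: a=2, p=327, q=25
  k=3: a=10, p=3427, q=262
  k=4: a=13, p=44878, q=3431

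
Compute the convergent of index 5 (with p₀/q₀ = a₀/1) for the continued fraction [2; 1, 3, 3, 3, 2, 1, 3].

Using pₖ = aₖpₖ₋₁ + pₖ₋₂, qₖ = aₖqₖ₋₁ + qₖ₋₂ (with p₋₁=1, p₋₂=0, q₋₁=0, q₋₂=1):
  k=0: a=2, p=2, q=1
  k=1: a=1, p=3, q=1
  k=2: a=3, p=11, q=4
  k=3: a=3, p=36, q=13
  k=4: a=3, p=119, q=43
  k=5: a=2, p=274, q=99

274/99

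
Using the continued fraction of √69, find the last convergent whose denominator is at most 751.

2384/287

√69 = [8; 3, 3, 1, 4, 1, 3, 3, 16, …] (period length 8).
Convergents:
  p_0/q_0 = 8/1
  p_1/q_1 = 25/3
  p_2/q_2 = 83/10
  p_3/q_3 = 108/13
  p_4/q_4 = 515/62
  p_5/q_5 = 623/75
  p_6/q_6 = 2384/287
  p_7/q_7 = 7775/936
q_6 = 287 ≤ 751 < 936 = q_7, so the answer is 2384/287.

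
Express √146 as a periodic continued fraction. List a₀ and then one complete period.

a₀ = ⌊√146⌋ = 12.

[12; 12, 24]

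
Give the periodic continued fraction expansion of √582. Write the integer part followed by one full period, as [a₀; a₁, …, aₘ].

a₀ = ⌊√582⌋ = 24.
With m₀=0, d₀=1 and mₖ₊₁ = dₖaₖ − mₖ, dₖ₊₁ = (n − mₖ₊₁²)/dₖ, aₖ₊₁ = ⌊(a₀+mₖ₊₁)/dₖ₊₁⌋:
  k=1: m=24, d=6, a=8
  k=2: m=24, d=1, a=48
d=1 and a=2a₀=48 at k=2, so the next step gives (m, d) = (24, 6) again — its k=1 value — and the period has length 2.

[24; 8, 48]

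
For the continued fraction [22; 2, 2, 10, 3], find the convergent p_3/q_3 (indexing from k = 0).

1165/52

Using pₖ = aₖpₖ₋₁ + pₖ₋₂, qₖ = aₖqₖ₋₁ + qₖ₋₂ (with p₋₁=1, p₋₂=0, q₋₁=0, q₋₂=1):
  k=0: a=22, p=22, q=1
  k=1: a=2, p=45, q=2
  k=2: a=2, p=112, q=5
  k=3: a=10, p=1165, q=52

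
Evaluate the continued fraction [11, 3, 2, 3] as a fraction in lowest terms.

271/24

Using pₖ = aₖpₖ₋₁ + pₖ₋₂ and qₖ = aₖqₖ₋₁ + qₖ₋₂:
  k=0: a=11, p=11, q=1
  k=1: a=3, p=34, q=3
  k=2: a=2, p=79, q=7
  k=3: a=3, p=271, q=24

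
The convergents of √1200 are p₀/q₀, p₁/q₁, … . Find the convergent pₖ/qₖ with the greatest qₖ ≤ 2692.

√1200 = [34; 1, 1, 1, 3, 1, 1, 1, 68, …] (period length 8).
Convergents:
  p_0/q_0 = 34/1
  p_1/q_1 = 35/1
  p_2/q_2 = 69/2
  p_3/q_3 = 104/3
  p_4/q_4 = 381/11
  p_5/q_5 = 485/14
  p_6/q_6 = 866/25
  p_7/q_7 = 1351/39
  p_8/q_8 = 92734/2677
  p_9/q_9 = 94085/2716
q_8 = 2677 ≤ 2692 < 2716 = q_9, so the answer is 92734/2677.

92734/2677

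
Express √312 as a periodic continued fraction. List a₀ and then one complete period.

[17; 1, 1, 1, 34]

a₀ = ⌊√312⌋ = 17.
With m₀=0, d₀=1 and mₖ₊₁ = dₖaₖ − mₖ, dₖ₊₁ = (n − mₖ₊₁²)/dₖ, aₖ₊₁ = ⌊(a₀+mₖ₊₁)/dₖ₊₁⌋:
  k=1: m=17, d=23, a=1
  k=2: m=6, d=12, a=1
  k=3: m=6, d=23, a=1
  k=4: m=17, d=1, a=34
d=1 and a=2a₀=34 at k=4, so the next step gives (m, d) = (17, 23) again — its k=1 value — and the period has length 4.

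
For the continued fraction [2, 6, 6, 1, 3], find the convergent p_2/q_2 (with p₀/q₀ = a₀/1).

Using pₖ = aₖpₖ₋₁ + pₖ₋₂, qₖ = aₖqₖ₋₁ + qₖ₋₂ (with p₋₁=1, p₋₂=0, q₋₁=0, q₋₂=1):
  k=0: a=2, p=2, q=1
  k=1: a=6, p=13, q=6
  k=2: a=6, p=80, q=37

80/37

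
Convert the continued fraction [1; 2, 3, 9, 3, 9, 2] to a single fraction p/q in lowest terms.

5677/3968

Using pₖ = aₖpₖ₋₁ + pₖ₋₂ and qₖ = aₖqₖ₋₁ + qₖ₋₂:
  k=0: a=1, p=1, q=1
  k=1: a=2, p=3, q=2
  k=2: a=3, p=10, q=7
  k=3: a=9, p=93, q=65
  k=4: a=3, p=289, q=202
  k=5: a=9, p=2694, q=1883
  k=6: a=2, p=5677, q=3968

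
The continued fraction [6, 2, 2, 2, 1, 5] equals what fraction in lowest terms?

622/97

Using pₖ = aₖpₖ₋₁ + pₖ₋₂ and qₖ = aₖqₖ₋₁ + qₖ₋₂:
  k=0: a=6, p=6, q=1
  k=1: a=2, p=13, q=2
  k=2: a=2, p=32, q=5
  k=3: a=2, p=77, q=12
  k=4: a=1, p=109, q=17
  k=5: a=5, p=622, q=97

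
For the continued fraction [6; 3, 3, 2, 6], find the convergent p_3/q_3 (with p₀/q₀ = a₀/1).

Using pₖ = aₖpₖ₋₁ + pₖ₋₂, qₖ = aₖqₖ₋₁ + qₖ₋₂ (with p₋₁=1, p₋₂=0, q₋₁=0, q₋₂=1):
  k=0: a=6, p=6, q=1
  k=1: a=3, p=19, q=3
  k=2: a=3, p=63, q=10
  k=3: a=2, p=145, q=23

145/23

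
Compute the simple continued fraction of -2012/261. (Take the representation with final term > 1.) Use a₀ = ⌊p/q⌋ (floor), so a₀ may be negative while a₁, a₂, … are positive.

-2012 = -8·261 + 76
261 = 3·76 + 33
76 = 2·33 + 10
33 = 3·10 + 3
10 = 3·3 + 1
3 = 3·1 + 0  (stop)
So -2012/261 = [-8; 3, 2, 3, 3, 3].

[-8; 3, 2, 3, 3, 3]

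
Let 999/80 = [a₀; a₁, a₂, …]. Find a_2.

19

999 = 12·80 + 39   →  a_0 = 12
80 = 2·39 + 2   →  a_1 = 2
39 = 19·2 + 1   →  a_2 = 19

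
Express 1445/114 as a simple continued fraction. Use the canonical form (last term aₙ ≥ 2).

1445 = 12·114 + 77
114 = 1·77 + 37
77 = 2·37 + 3
37 = 12·3 + 1
3 = 3·1 + 0  (stop)
So 1445/114 = [12; 1, 2, 12, 3].

[12; 1, 2, 12, 3]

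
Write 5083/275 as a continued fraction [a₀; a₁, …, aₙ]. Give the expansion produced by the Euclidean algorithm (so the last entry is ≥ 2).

5083 = 18×275 + 133
275 = 2×133 + 9
133 = 14×9 + 7
9 = 1×7 + 2
7 = 3×2 + 1
2 = 2×1 + 0  (stop)
So 5083/275 = [18; 2, 14, 1, 3, 2].

[18; 2, 14, 1, 3, 2]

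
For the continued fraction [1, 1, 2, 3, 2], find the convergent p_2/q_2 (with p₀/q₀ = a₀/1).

Using pₖ = aₖpₖ₋₁ + pₖ₋₂, qₖ = aₖqₖ₋₁ + qₖ₋₂ (with p₋₁=1, p₋₂=0, q₋₁=0, q₋₂=1):
  k=0: a=1, p=1, q=1
  k=1: a=1, p=2, q=1
  k=2: a=2, p=5, q=3

5/3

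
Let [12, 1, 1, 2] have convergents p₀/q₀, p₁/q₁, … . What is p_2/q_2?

Using pₖ = aₖpₖ₋₁ + pₖ₋₂, qₖ = aₖqₖ₋₁ + qₖ₋₂ (with p₋₁=1, p₋₂=0, q₋₁=0, q₋₂=1):
  k=0: a=12, p=12, q=1
  k=1: a=1, p=13, q=1
  k=2: a=1, p=25, q=2

25/2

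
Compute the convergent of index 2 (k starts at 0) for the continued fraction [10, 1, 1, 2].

Using pₖ = aₖpₖ₋₁ + pₖ₋₂, qₖ = aₖqₖ₋₁ + qₖ₋₂ (with p₋₁=1, p₋₂=0, q₋₁=0, q₋₂=1):
  k=0: a=10, p=10, q=1
  k=1: a=1, p=11, q=1
  k=2: a=1, p=21, q=2

21/2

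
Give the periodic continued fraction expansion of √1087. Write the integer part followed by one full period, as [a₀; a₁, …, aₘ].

a₀ = ⌊√1087⌋ = 32.

[32; 1, 31, 1, 64]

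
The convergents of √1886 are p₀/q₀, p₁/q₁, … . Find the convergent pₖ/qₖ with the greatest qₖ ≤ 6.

217/5

√1886 = [43; 2, 2, 1, 42, 1, 2, 2, 86, …] (period length 8).
Convergents:
  p_0/q_0 = 43/1
  p_1/q_1 = 87/2
  p_2/q_2 = 217/5
  p_3/q_3 = 304/7
q_2 = 5 ≤ 6 < 7 = q_3, so the answer is 217/5.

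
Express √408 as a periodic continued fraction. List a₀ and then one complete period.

a₀ = ⌊√408⌋ = 20.
With m₀=0, d₀=1 and mₖ₊₁ = dₖaₖ − mₖ, dₖ₊₁ = (n − mₖ₊₁²)/dₖ, aₖ₊₁ = ⌊(a₀+mₖ₊₁)/dₖ₊₁⌋:
  k=1: m=20, d=8, a=5
  k=2: m=20, d=1, a=40
d=1 and a=2a₀=40 at k=2, so the next step gives (m, d) = (20, 8) again — its k=1 value — and the period has length 2.

[20; 5, 40]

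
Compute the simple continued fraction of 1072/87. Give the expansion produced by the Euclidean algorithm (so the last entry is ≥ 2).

[12; 3, 9, 3]

1072 = 12×87 + 28
87 = 3×28 + 3
28 = 9×3 + 1
3 = 3×1 + 0  (stop)
So 1072/87 = [12; 3, 9, 3].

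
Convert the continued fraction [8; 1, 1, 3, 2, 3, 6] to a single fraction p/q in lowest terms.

Fold from the inside: start with 6/1.
  3 + 1/6 = 19/6
  2 + 6/19 = 44/19
  3 + 19/44 = 151/44
  1 + 44/151 = 195/151
  1 + 151/195 = 346/195
  8 + 195/346 = 2963/346

2963/346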